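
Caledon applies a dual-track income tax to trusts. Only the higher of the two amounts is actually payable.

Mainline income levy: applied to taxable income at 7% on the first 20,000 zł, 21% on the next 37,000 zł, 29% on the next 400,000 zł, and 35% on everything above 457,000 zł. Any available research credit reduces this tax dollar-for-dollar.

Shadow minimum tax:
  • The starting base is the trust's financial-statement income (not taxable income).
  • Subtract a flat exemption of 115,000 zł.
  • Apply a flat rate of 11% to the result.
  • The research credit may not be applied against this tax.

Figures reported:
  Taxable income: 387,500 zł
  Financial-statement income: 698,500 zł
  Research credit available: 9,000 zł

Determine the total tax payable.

Shadow minimum tax:
  Base (financial-statement income): 698,500 zł
  Less exemption 115,000 zł → base 583,500 zł
  583,500 zł × 11% = 64,185 zł

Mainline income levy:
  20,000 zł × 7% = 1,400 zł
  37,000 zł × 21% = 7,770 zł
  330,500 zł × 29% = 95,845 zł
  → 105,015 zł
  Less research credit 9,000 zł → 96,015 zł

96,015 zł > 64,185 zł, so the mainline income levy governs.

96,015 zł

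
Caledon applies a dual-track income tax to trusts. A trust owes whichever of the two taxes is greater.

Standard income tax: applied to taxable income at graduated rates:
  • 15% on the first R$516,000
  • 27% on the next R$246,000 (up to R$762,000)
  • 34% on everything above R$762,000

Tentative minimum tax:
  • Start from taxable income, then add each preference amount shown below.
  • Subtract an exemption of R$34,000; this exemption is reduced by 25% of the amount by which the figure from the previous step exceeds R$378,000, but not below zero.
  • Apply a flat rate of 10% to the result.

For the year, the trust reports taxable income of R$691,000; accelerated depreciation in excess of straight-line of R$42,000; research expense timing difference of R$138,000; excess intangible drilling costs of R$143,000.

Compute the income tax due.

Tentative minimum tax:
  Adjusted income: R$691,000 + R$42,000 + R$138,000 + R$143,000 = R$1,014,000
  Exemption: 25% × (R$1,014,000 − R$378,000) = R$159,000 ≥ R$34,000, so the exemption is fully phased out
  Base: R$1,014,000 − R$0 = R$1,014,000
  R$1,014,000 × 10% = R$101,400

Standard income tax:
  R$516,000 × 15% = R$77,400
  R$175,000 × 27% = R$47,250
  → R$124,650

R$124,650 > R$101,400, so the standard income tax governs.

R$124,650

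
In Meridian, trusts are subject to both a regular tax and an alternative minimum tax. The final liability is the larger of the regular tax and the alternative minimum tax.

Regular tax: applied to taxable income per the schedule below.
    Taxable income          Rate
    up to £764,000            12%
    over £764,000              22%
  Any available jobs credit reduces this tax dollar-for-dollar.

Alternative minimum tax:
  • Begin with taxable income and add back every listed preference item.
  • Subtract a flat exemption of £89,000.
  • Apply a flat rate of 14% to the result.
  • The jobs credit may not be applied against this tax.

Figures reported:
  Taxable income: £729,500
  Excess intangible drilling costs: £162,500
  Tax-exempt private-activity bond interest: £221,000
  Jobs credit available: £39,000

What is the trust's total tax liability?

£143,360

Alternative minimum tax:
  Adjusted income: £729,500 + £162,500 + £221,000 = £1,113,000
  Less exemption £89,000 → base £1,024,000
  £1,024,000 × 14% = £143,360

Regular tax:
  £729,500 × 12% = £87,540
  Less jobs credit £39,000 → £48,540

£143,360 > £48,540, so the alternative minimum tax is the binding amount.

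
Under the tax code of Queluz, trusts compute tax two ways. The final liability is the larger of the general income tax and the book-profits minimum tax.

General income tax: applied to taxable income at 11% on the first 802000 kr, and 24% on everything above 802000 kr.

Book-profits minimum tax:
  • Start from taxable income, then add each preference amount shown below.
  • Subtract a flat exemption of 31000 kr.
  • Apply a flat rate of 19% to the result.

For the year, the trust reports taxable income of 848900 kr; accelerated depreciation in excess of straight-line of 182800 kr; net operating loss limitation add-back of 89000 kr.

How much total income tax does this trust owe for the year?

General income tax:
  802000 kr × 11% = 88220 kr
  46900 kr × 24% = 11256 kr
  → 99476 kr

Book-profits minimum tax:
  Adjusted income: 848900 kr + 182800 kr + 89000 kr = 1120700 kr
  Less exemption 31000 kr → base 1089700 kr
  1089700 kr × 19% = 207043 kr

207043 kr > 99476 kr, so the book-profits minimum tax is the binding amount.

207043 kr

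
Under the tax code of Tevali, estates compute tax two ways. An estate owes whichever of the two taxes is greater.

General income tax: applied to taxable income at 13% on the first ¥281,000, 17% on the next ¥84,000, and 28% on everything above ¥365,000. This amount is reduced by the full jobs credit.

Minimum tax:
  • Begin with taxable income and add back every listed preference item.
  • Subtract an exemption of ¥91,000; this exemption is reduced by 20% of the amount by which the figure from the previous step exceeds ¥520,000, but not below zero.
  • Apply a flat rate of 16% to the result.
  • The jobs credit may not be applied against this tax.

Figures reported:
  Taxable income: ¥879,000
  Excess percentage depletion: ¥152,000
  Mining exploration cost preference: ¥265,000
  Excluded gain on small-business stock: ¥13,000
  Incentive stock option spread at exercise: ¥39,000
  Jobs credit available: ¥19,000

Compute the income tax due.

¥215,680

General income tax:
  ¥281,000 × 13% = ¥36,530
  ¥84,000 × 17% = ¥14,280
  ¥514,000 × 28% = ¥143,920
  → ¥194,730
  Less jobs credit ¥19,000 → ¥175,730

Minimum tax:
  Adjusted income: ¥879,000 + ¥152,000 + ¥265,000 + ¥13,000 + ¥39,000 = ¥1,348,000
  Exemption: 20% × (¥1,348,000 − ¥520,000) = ¥165,600 ≥ ¥91,000, so the exemption is fully phased out
  Base: ¥1,348,000 − ¥0 = ¥1,348,000
  ¥1,348,000 × 16% = ¥215,680

¥215,680 > ¥175,730, so the minimum tax is the binding amount.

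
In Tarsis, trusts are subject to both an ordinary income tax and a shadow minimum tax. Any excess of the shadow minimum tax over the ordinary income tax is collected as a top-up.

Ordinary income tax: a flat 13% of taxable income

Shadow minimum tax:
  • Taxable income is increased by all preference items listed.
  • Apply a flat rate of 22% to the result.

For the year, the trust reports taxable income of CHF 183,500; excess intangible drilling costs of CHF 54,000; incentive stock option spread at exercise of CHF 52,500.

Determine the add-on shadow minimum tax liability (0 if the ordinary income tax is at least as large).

Ordinary income tax:
  CHF 183,500 × 13% = CHF 23,855

Shadow minimum tax:
  Adjusted income: CHF 183,500 + CHF 54,000 + CHF 52,500 = CHF 290,000
  CHF 290,000 × 22% = CHF 63,800

Excess of shadow minimum tax over ordinary income tax: CHF 63,800 − CHF 23,855 = CHF 39,945.

CHF 39,945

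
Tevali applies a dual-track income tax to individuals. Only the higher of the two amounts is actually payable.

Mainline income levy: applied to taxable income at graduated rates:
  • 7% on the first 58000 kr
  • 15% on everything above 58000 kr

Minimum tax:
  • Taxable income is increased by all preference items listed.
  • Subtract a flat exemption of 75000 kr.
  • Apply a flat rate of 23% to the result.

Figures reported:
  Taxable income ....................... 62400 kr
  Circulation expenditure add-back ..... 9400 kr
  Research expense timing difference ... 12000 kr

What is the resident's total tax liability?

Mainline income levy:
  58000 kr × 7% = 4060 kr
  4400 kr × 15% = 660 kr
  → 4720 kr

Minimum tax:
  Adjusted income: 62400 kr + 9400 kr + 12000 kr = 83800 kr
  Less exemption 75000 kr → base 8800 kr
  8800 kr × 23% = 2024 kr

4720 kr > 2024 kr, so the mainline income levy governs.

4720 kr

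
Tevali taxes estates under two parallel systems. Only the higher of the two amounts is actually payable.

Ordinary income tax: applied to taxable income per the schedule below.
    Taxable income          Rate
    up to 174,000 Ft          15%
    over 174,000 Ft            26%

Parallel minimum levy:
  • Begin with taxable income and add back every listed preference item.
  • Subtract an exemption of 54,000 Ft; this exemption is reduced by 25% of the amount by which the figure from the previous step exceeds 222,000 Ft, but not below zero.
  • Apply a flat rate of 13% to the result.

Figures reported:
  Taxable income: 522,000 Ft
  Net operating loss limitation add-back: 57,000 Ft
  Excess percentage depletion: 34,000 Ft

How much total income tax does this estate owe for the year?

Parallel minimum levy:
  Adjusted income: 522,000 Ft + 57,000 Ft + 34,000 Ft = 613,000 Ft
  Exemption: 25% × (613,000 Ft − 222,000 Ft) = 97,750 Ft ≥ 54,000 Ft, so the exemption is fully phased out
  Base: 613,000 Ft − 0 Ft = 613,000 Ft
  613,000 Ft × 13% = 79,690 Ft

Ordinary income tax:
  174,000 Ft × 15% = 26,100 Ft
  348,000 Ft × 26% = 90,480 Ft
  → 116,580 Ft

116,580 Ft > 79,690 Ft, so the ordinary income tax governs.

116,580 Ft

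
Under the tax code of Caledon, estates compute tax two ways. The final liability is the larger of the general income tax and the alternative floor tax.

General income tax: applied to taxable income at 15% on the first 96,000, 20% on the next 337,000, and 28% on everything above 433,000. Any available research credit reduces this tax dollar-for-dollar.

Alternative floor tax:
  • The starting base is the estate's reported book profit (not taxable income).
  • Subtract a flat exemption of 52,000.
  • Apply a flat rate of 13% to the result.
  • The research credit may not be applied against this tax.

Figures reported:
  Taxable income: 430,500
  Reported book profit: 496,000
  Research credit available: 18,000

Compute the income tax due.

63,300

General income tax:
  96,000 × 15% = 14,400
  334,500 × 20% = 66,900
  → 81,300
  Less research credit 18,000 → 63,300

Alternative floor tax:
  Base (reported book profit): 496,000
  Less exemption 52,000 → base 444,000
  444,000 × 13% = 57,720

63,300 > 57,720, so the general income tax governs.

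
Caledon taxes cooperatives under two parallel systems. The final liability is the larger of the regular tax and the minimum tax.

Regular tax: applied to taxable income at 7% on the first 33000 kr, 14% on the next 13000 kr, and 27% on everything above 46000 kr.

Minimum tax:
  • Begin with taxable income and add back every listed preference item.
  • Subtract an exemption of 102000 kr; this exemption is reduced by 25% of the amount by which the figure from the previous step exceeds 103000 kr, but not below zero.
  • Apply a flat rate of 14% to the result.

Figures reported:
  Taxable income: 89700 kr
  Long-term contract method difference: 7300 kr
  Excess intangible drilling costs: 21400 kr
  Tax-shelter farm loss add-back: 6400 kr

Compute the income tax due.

Regular tax:
  33000 kr × 7% = 2310 kr
  13000 kr × 14% = 1820 kr
  43700 kr × 27% = 11799 kr
  → 15929 kr

Minimum tax:
  Adjusted income: 89700 kr + 7300 kr + 21400 kr + 6400 kr = 124800 kr
  Exemption: 102000 kr − 25% × (124800 kr − 103000 kr) = 102000 kr − 5450 kr = 96550 kr
  Base: 124800 kr − 96550 kr = 28250 kr
  28250 kr × 14% = 3955 kr

15929 kr > 3955 kr, so the regular tax governs.

15929 kr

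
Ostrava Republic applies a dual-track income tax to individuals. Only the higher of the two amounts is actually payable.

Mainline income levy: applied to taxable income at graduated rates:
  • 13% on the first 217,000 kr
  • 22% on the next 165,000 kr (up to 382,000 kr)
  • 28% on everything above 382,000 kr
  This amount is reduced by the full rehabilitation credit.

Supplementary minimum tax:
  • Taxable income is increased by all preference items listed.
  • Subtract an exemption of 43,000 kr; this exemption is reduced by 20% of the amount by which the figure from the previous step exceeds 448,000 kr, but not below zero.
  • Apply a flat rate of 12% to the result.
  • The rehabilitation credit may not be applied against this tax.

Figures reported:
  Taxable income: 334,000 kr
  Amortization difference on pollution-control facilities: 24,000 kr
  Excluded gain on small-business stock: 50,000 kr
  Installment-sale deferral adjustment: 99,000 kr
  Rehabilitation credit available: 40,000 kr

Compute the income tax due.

57,096 kr

Supplementary minimum tax:
  Adjusted income: 334,000 kr + 24,000 kr + 50,000 kr + 99,000 kr = 507,000 kr
  Exemption: 43,000 kr − 20% × (507,000 kr − 448,000 kr) = 43,000 kr − 11,800 kr = 31,200 kr
  Base: 507,000 kr − 31,200 kr = 475,800 kr
  475,800 kr × 12% = 57,096 kr

Mainline income levy:
  217,000 kr × 13% = 28,210 kr
  117,000 kr × 22% = 25,740 kr
  → 53,950 kr
  Less rehabilitation credit 40,000 kr → 13,950 kr

57,096 kr > 13,950 kr, so the supplementary minimum tax is the binding amount.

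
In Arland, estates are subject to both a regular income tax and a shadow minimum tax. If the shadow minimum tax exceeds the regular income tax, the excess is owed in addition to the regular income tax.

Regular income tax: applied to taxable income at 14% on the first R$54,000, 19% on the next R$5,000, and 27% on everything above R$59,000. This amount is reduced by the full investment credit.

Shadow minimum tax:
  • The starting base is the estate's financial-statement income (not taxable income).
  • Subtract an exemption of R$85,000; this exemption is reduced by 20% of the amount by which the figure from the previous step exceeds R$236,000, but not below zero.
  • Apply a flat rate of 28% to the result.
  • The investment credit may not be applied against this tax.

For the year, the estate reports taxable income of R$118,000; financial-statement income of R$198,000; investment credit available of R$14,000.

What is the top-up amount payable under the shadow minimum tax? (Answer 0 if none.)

Regular income tax:
  R$54,000 × 14% = R$7,560
  R$5,000 × 19% = R$950
  R$59,000 × 27% = R$15,930
  → R$24,440
  Less investment credit R$14,000 → R$10,440

Shadow minimum tax:
  Base (financial-statement income): R$198,000
  Exemption: R$198,000 ≤ R$236,000, so full R$85,000 applies
  Base: R$198,000 − R$85,000 = R$113,000
  R$113,000 × 28% = R$31,640

Excess of shadow minimum tax over regular income tax: R$31,640 − R$10,440 = R$21,200.

R$21,200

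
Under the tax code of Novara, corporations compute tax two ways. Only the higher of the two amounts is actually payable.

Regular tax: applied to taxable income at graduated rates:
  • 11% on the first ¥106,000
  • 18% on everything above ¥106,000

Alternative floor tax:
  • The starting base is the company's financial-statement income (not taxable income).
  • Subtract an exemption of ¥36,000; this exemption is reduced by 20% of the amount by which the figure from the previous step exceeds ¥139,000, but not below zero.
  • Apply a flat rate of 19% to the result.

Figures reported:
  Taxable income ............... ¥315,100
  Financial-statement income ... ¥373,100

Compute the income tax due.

Alternative floor tax:
  Base (financial-statement income): ¥373,100
  Exemption: 20% × (¥373,100 − ¥139,000) = ¥46,820 ≥ ¥36,000, so the exemption is fully phased out
  Base: ¥373,100 − ¥0 = ¥373,100
  ¥373,100 × 19% = ¥70,889

Regular tax:
  ¥106,000 × 11% = ¥11,660
  ¥209,100 × 18% = ¥37,638
  → ¥49,298

¥70,889 > ¥49,298, so the alternative floor tax is the binding amount.

¥70,889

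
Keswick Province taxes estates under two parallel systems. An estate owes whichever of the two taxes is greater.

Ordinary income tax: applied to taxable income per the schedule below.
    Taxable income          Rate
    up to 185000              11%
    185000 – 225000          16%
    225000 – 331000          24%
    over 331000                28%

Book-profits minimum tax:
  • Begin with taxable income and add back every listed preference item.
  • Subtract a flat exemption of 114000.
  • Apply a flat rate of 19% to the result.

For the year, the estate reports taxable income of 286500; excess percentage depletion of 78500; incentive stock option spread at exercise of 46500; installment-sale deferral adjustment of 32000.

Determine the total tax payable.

62605

Ordinary income tax:
  185000 × 11% = 20350
  40000 × 16% = 6400
  61500 × 24% = 14760
  → 41510

Book-profits minimum tax:
  Adjusted income: 286500 + 78500 + 46500 + 32000 = 443500
  Less exemption 114000 → base 329500
  329500 × 19% = 62605

62605 > 41510, so the book-profits minimum tax is the binding amount.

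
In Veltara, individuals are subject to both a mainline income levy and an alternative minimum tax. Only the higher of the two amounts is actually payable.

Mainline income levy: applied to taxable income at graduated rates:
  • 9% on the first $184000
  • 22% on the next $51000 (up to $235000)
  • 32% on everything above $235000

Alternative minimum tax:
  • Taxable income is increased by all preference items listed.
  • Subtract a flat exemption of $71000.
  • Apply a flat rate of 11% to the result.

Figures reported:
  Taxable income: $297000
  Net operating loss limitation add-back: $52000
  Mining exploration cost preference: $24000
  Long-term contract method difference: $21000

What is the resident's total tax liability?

Alternative minimum tax:
  Adjusted income: $297000 + $52000 + $24000 + $21000 = $394000
  Less exemption $71000 → base $323000
  $323000 × 11% = $35530

Mainline income levy:
  $184000 × 9% = $16560
  $51000 × 22% = $11220
  $62000 × 32% = $19840
  → $47620

$47620 > $35530, so the mainline income levy governs.

$47620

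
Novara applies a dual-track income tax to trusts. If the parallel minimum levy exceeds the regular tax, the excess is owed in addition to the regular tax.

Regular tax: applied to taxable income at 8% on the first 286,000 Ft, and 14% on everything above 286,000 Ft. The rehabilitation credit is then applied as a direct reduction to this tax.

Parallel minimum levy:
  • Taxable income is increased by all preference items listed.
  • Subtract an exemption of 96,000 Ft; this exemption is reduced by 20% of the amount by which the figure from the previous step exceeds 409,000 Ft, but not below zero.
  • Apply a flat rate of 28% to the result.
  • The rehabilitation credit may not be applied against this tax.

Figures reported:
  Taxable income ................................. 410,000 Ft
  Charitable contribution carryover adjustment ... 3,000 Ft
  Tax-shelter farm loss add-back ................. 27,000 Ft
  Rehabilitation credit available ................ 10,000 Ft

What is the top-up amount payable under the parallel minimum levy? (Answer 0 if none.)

Parallel minimum levy:
  Adjusted income: 410,000 Ft + 3,000 Ft + 27,000 Ft = 440,000 Ft
  Exemption: 96,000 Ft − 20% × (440,000 Ft − 409,000 Ft) = 96,000 Ft − 6,200 Ft = 89,800 Ft
  Base: 440,000 Ft − 89,800 Ft = 350,200 Ft
  350,200 Ft × 28% = 98,056 Ft

Regular tax:
  286,000 Ft × 8% = 22,880 Ft
  124,000 Ft × 14% = 17,360 Ft
  → 40,240 Ft
  Less rehabilitation credit 10,000 Ft → 30,240 Ft

Excess of parallel minimum levy over regular tax: 98,056 Ft − 30,240 Ft = 67,816 Ft.

67,816 Ft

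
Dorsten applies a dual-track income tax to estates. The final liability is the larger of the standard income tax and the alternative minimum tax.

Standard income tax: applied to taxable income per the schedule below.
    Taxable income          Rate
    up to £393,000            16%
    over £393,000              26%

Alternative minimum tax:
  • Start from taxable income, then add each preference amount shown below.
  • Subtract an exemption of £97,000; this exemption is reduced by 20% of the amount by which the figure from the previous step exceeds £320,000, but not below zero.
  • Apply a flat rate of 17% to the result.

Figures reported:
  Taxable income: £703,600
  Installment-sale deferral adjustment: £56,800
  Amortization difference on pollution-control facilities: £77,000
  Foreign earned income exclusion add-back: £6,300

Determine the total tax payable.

£143,636

Standard income tax:
  £393,000 × 16% = £62,880
  £310,600 × 26% = £80,756
  → £143,636

Alternative minimum tax:
  Adjusted income: £703,600 + £56,800 + £77,000 + £6,300 = £843,700
  Exemption: 20% × (£843,700 − £320,000) = £104,740 ≥ £97,000, so the exemption is fully phased out
  Base: £843,700 − £0 = £843,700
  £843,700 × 17% = £143,429

£143,636 > £143,429, so the standard income tax governs.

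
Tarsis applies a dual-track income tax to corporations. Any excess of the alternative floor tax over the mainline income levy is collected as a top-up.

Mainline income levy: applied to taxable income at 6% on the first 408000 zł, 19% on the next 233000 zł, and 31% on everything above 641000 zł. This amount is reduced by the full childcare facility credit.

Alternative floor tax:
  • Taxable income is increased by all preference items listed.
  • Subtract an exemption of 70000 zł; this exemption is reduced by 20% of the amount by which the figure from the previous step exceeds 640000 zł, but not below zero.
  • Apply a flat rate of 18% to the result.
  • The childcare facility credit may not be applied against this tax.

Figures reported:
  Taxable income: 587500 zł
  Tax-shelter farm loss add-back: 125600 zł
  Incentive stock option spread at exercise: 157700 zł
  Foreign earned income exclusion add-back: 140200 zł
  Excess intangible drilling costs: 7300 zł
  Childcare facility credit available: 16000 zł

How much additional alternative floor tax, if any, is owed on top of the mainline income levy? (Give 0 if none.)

140709 zł

Alternative floor tax:
  Adjusted income: 587500 zł + 125600 zł + 157700 zł + 140200 zł + 7300 zł = 1018300 zł
  Exemption: 20% × (1018300 zł − 640000 zł) = 75660 zł ≥ 70000 zł, so the exemption is fully phased out
  Base: 1018300 zł − 0 zł = 1018300 zł
  1018300 zł × 18% = 183294 zł

Mainline income levy:
  408000 zł × 6% = 24480 zł
  179500 zł × 19% = 34105 zł
  → 58585 zł
  Less childcare facility credit 16000 zł → 42585 zł

Excess of alternative floor tax over mainline income levy: 183294 zł − 42585 zł = 140709 zł.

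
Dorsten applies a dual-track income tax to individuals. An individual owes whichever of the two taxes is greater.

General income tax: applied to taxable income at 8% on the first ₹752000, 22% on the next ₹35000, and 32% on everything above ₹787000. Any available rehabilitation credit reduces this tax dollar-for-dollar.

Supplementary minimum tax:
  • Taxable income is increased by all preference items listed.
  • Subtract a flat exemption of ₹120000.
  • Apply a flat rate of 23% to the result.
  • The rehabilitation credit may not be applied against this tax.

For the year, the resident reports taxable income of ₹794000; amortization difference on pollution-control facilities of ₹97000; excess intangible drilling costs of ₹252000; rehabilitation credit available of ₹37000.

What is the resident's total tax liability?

₹235290

Supplementary minimum tax:
  Adjusted income: ₹794000 + ₹97000 + ₹252000 = ₹1143000
  Less exemption ₹120000 → base ₹1023000
  ₹1023000 × 23% = ₹235290

General income tax:
  ₹752000 × 8% = ₹60160
  ₹35000 × 22% = ₹7700
  ₹7000 × 32% = ₹2240
  → ₹70100
  Less rehabilitation credit ₹37000 → ₹33100

₹235290 > ₹33100, so the supplementary minimum tax is the binding amount.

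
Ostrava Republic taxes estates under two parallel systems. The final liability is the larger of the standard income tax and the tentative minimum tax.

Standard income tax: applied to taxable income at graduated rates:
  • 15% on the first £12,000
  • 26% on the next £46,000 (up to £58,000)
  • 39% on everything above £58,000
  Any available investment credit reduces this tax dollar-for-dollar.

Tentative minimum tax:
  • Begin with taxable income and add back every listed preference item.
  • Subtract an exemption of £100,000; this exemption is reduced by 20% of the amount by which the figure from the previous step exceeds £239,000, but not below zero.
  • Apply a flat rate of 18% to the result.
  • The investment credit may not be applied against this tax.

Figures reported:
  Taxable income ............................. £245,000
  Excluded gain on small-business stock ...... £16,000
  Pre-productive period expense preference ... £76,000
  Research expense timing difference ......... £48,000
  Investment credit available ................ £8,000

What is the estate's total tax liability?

£78,690

Tentative minimum tax:
  Adjusted income: £245,000 + £16,000 + £76,000 + £48,000 = £385,000
  Exemption: £100,000 − 20% × (£385,000 − £239,000) = £100,000 − £29,200 = £70,800
  Base: £385,000 − £70,800 = £314,200
  £314,200 × 18% = £56,556

Standard income tax:
  £12,000 × 15% = £1,800
  £46,000 × 26% = £11,960
  £187,000 × 39% = £72,930
  → £86,690
  Less investment credit £8,000 → £78,690

£78,690 > £56,556, so the standard income tax governs.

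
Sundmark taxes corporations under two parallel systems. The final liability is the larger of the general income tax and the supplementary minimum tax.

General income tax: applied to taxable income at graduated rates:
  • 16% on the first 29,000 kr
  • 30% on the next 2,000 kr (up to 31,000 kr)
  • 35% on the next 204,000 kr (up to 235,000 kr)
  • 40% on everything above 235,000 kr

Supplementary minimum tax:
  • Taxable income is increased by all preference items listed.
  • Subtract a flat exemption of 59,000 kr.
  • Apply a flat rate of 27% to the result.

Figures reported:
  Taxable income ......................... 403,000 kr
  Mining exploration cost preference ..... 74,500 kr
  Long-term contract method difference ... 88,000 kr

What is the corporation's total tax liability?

143,840 kr

Supplementary minimum tax:
  Adjusted income: 403,000 kr + 74,500 kr + 88,000 kr = 565,500 kr
  Less exemption 59,000 kr → base 506,500 kr
  506,500 kr × 27% = 136,755 kr

General income tax:
  29,000 kr × 16% = 4,640 kr
  2,000 kr × 30% = 600 kr
  204,000 kr × 35% = 71,400 kr
  168,000 kr × 40% = 67,200 kr
  → 143,840 kr

143,840 kr > 136,755 kr, so the general income tax governs.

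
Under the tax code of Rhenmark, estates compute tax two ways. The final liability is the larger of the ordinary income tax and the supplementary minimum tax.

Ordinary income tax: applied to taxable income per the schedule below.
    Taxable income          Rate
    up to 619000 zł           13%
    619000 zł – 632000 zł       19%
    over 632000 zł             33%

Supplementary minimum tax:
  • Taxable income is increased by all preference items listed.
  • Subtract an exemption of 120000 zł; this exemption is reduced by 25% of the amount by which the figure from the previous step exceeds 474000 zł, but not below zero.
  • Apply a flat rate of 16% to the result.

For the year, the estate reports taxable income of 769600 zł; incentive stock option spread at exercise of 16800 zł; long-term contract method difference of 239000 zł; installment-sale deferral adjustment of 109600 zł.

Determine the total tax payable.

181600 zł

Ordinary income tax:
  619000 zł × 13% = 80470 zł
  13000 zł × 19% = 2470 zł
  137600 zł × 33% = 45408 zł
  → 128348 zł

Supplementary minimum tax:
  Adjusted income: 769600 zł + 16800 zł + 239000 zł + 109600 zł = 1135000 zł
  Exemption: 25% × (1135000 zł − 474000 zł) = 165250 zł ≥ 120000 zł, so the exemption is fully phased out
  Base: 1135000 zł − 0 zł = 1135000 zł
  1135000 zł × 16% = 181600 zł

181600 zł > 128348 zł, so the supplementary minimum tax is the binding amount.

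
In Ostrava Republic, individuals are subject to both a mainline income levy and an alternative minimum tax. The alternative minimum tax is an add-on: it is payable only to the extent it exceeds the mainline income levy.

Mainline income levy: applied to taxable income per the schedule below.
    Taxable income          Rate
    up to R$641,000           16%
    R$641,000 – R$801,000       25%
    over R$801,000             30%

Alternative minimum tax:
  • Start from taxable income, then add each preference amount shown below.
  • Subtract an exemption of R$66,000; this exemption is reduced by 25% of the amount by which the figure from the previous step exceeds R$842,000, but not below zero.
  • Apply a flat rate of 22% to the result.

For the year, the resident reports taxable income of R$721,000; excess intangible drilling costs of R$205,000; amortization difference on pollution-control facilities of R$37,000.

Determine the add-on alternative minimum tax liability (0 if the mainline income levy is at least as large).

Mainline income levy:
  R$641,000 × 16% = R$102,560
  R$80,000 × 25% = R$20,000
  → R$122,560

Alternative minimum tax:
  Adjusted income: R$721,000 + R$205,000 + R$37,000 = R$963,000
  Exemption: R$66,000 − 25% × (R$963,000 − R$842,000) = R$66,000 − R$30,250 = R$35,750
  Base: R$963,000 − R$35,750 = R$927,250
  R$927,250 × 22% = R$203,995

Excess of alternative minimum tax over mainline income levy: R$203,995 − R$122,560 = R$81,435.

R$81,435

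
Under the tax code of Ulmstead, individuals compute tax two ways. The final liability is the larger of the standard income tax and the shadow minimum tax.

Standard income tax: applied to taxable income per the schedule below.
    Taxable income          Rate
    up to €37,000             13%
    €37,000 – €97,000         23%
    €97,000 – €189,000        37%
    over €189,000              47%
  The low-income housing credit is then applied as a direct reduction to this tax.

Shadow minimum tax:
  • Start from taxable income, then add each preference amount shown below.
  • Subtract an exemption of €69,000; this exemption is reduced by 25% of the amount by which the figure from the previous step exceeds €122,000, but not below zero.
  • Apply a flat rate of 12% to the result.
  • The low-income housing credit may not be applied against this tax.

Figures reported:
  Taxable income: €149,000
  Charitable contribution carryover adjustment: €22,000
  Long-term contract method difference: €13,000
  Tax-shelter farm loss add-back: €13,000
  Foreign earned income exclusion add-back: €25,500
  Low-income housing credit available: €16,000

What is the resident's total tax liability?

€21,850

Standard income tax:
  €37,000 × 13% = €4,810
  €60,000 × 23% = €13,800
  €52,000 × 37% = €19,240
  → €37,850
  Less low-income housing credit €16,000 → €21,850

Shadow minimum tax:
  Adjusted income: €149,000 + €22,000 + €13,000 + €13,000 + €25,500 = €222,500
  Exemption: €69,000 − 25% × (€222,500 − €122,000) = €69,000 − €25,125 = €43,875
  Base: €222,500 − €43,875 = €178,625
  €178,625 × 12% = €21,435

€21,850 > €21,435, so the standard income tax governs.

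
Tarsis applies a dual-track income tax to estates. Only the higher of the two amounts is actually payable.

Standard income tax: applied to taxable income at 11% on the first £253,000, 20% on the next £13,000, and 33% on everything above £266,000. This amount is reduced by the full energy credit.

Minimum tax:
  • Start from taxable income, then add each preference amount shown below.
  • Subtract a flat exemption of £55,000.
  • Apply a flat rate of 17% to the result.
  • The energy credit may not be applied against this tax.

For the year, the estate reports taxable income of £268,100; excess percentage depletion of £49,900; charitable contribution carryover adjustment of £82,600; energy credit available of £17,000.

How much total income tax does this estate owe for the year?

Standard income tax:
  £253,000 × 11% = £27,830
  £13,000 × 20% = £2,600
  £2,100 × 33% = £693
  → £31,123
  Less energy credit £17,000 → £14,123

Minimum tax:
  Adjusted income: £268,100 + £49,900 + £82,600 = £400,600
  Less exemption £55,000 → base £345,600
  £345,600 × 17% = £58,752

£58,752 > £14,123, so the minimum tax is the binding amount.

£58,752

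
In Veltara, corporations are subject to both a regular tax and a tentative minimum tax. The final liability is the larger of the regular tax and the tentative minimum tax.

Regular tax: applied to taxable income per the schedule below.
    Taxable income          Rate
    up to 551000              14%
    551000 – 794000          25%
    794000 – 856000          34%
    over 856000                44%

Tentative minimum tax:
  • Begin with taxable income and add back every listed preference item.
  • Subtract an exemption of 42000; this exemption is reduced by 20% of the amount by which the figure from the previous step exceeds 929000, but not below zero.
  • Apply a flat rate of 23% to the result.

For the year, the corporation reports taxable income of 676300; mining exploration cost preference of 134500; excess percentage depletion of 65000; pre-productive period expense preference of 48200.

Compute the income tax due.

202860

Tentative minimum tax:
  Adjusted income: 676300 + 134500 + 65000 + 48200 = 924000
  Exemption: 924000 ≤ 929000, so full 42000 applies
  Base: 924000 − 42000 = 882000
  882000 × 23% = 202860

Regular tax:
  551000 × 14% = 77140
  125300 × 25% = 31325
  → 108465

202860 > 108465, so the tentative minimum tax is the binding amount.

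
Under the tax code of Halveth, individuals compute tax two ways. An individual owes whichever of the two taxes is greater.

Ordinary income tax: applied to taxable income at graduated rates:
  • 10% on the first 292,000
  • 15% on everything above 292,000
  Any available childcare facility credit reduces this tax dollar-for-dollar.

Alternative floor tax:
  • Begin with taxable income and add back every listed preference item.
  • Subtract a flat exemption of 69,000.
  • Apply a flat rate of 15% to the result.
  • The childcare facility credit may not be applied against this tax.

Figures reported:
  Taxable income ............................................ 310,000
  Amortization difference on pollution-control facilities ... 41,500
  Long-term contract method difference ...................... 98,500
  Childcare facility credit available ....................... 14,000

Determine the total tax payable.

57,150

Alternative floor tax:
  Adjusted income: 310,000 + 41,500 + 98,500 = 450,000
  Less exemption 69,000 → base 381,000
  381,000 × 15% = 57,150

Ordinary income tax:
  292,000 × 10% = 29,200
  18,000 × 15% = 2,700
  → 31,900
  Less childcare facility credit 14,000 → 17,900

57,150 > 17,900, so the alternative floor tax is the binding amount.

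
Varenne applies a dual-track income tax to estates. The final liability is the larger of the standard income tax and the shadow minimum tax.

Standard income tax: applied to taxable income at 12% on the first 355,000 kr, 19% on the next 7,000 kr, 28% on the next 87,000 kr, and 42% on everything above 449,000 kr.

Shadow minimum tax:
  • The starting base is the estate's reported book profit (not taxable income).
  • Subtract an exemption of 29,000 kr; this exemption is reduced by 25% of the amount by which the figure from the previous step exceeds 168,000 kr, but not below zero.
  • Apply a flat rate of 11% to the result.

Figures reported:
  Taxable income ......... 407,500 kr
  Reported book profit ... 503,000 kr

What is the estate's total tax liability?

Shadow minimum tax:
  Base (reported book profit): 503,000 kr
  Exemption: 25% × (503,000 kr − 168,000 kr) = 83,750 kr ≥ 29,000 kr, so the exemption is fully phased out
  Base: 503,000 kr − 0 kr = 503,000 kr
  503,000 kr × 11% = 55,330 kr

Standard income tax:
  355,000 kr × 12% = 42,600 kr
  7,000 kr × 19% = 1,330 kr
  45,500 kr × 28% = 12,740 kr
  → 56,670 kr

56,670 kr > 55,330 kr, so the standard income tax governs.

56,670 kr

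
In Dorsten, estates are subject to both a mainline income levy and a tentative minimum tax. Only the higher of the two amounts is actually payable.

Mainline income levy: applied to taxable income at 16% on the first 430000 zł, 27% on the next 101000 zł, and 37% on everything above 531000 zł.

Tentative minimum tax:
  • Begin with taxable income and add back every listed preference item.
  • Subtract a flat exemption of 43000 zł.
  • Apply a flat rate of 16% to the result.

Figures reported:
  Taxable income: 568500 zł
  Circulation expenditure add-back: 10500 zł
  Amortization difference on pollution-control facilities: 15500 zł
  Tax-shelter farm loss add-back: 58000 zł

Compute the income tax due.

Tentative minimum tax:
  Adjusted income: 568500 zł + 10500 zł + 15500 zł + 58000 zł = 652500 zł
  Less exemption 43000 zł → base 609500 zł
  609500 zł × 16% = 97520 zł

Mainline income levy:
  430000 zł × 16% = 68800 zł
  101000 zł × 27% = 27270 zł
  37500 zł × 37% = 13875 zł
  → 109945 zł

109945 zł > 97520 zł, so the mainline income levy governs.

109945 zł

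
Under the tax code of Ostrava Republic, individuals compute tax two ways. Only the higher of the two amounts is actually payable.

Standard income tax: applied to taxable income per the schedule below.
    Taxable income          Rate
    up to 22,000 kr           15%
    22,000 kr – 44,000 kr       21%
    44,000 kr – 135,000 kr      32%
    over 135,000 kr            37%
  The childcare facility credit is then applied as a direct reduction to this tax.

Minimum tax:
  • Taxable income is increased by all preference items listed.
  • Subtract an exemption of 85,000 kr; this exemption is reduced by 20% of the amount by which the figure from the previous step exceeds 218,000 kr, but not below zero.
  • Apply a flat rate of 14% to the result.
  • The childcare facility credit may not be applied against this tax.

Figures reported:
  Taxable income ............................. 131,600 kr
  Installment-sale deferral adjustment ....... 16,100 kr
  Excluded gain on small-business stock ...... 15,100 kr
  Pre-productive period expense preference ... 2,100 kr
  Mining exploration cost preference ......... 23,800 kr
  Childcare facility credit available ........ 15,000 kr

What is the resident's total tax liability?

Standard income tax:
  22,000 kr × 15% = 3,300 kr
  22,000 kr × 21% = 4,620 kr
  87,600 kr × 32% = 28,032 kr
  → 35,952 kr
  Less childcare facility credit 15,000 kr → 20,952 kr

Minimum tax:
  Adjusted income: 131,600 kr + 16,100 kr + 15,100 kr + 2,100 kr + 23,800 kr = 188,700 kr
  Exemption: 188,700 kr ≤ 218,000 kr, so full 85,000 kr applies
  Base: 188,700 kr − 85,000 kr = 103,700 kr
  103,700 kr × 14% = 14,518 kr

20,952 kr > 14,518 kr, so the standard income tax governs.

20,952 kr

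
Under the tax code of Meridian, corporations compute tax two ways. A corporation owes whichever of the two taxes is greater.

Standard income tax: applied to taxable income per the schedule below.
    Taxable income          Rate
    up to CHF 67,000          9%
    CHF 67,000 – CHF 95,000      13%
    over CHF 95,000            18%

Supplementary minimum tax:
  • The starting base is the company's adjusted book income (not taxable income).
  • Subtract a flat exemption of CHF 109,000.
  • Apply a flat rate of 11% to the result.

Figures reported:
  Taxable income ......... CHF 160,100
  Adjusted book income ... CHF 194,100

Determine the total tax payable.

Supplementary minimum tax:
  Base (adjusted book income): CHF 194,100
  Less exemption CHF 109,000 → base CHF 85,100
  CHF 85,100 × 11% = CHF 9,361

Standard income tax:
  CHF 67,000 × 9% = CHF 6,030
  CHF 28,000 × 13% = CHF 3,640
  CHF 65,100 × 18% = CHF 11,718
  → CHF 21,388

CHF 21,388 > CHF 9,361, so the standard income tax governs.

CHF 21,388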